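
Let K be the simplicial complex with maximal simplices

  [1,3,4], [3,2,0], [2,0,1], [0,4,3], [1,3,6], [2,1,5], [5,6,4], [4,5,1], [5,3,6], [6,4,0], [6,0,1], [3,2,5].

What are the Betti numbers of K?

K has 7 vertices, 18 edges, 12 triangles.
rank ∂_0 = 0, rank ∂_1 = 6 ⇒ b_0 = 7 − 0 − 6 = 1; all invariant factors of ∂_1 are 1 so no torsion. So H_0 ≅ Z.
rank ∂_1 = 6, rank ∂_2 = 12 ⇒ b_1 = 18 − 6 − 12 = 0; ∂_2 has invariant factor(s) [2] giving torsion. So H_1 ≅ Z/2Z.
rank ∂_2 = 12, rank ∂_3 = 0 ⇒ b_2 = 12 − 12 − 0 = 0. So H_2 ≅ 0.

b_0 = 1, b_1 = 0, b_2 = 0.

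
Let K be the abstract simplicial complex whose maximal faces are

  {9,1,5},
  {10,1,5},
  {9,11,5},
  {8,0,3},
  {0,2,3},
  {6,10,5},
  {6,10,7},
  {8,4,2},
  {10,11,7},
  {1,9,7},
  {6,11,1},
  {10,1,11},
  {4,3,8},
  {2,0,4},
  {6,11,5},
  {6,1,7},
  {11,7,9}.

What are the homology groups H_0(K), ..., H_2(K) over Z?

H_0 ≅ Z^2,  H_1 ≅ Z ⊕ Z_2,  H_2 = 0.

Take the total order 0 < 1 < 2 < 3 < 4 < 5 < 6 < 7 < 8 < 9 < 10 < 11 on the vertex set. Then K (dimension 2) consists of the simplices:

  0-simplices (12): [0], [1], [2], [3], [4], [5], [6], [7], [8], [9], [10], [11]
  1-simplices (28): (28 of them)
  2-simplices (17): (17 of them)

Hence C_0 ≅ Z^12, C_1 ≅ Z^28, C_2 ≅ Z^17.

∂_1: C_1 → C_0 maps an edge to its endpoints' difference, ∂[p,q] = q − p. For instance
  ∂[2,3] = [3] − [2].
The 12×28 boundary matrix has rank 10 and Smith normal form diag(1,1,1,1,1,1,1,1,1,1).

∂_2: C_2 → C_1 sends each 2-simplex [p,q,r] to [q,r] − [p,r] + [p,q]. For instance
  ∂[5,9,11] = [9,11] − [5,11] + [5,9],
  ∂[6,7,10] = [7,10] − [6,10] + [6,7].
This gives a 28×17 integer matrix of rank 17; reducing to Smith normal form yields diagonal entries (1,1,1,1,1,1,1,1,1,1,1,1,1,1,1,1,2).

From H_k ≅ ker(∂_k) / im(∂_{k+1}) we obtain:

  H_0: rank C_0 − rank ∂_1 = 12 − 10 = 2, and the invariant factors of ∂_1 are all 1, so H_0 = Z^2.
  H_1: rank ker ∂_1 − rank ∂_2 = (28 − 10) − 17 = 1, and ∂_2 has invariant factor 2 > 1, so H_1 = Z ⊕ Z_2.
  H_2: rank ker ∂_2 − rank ∂_3 = (17 − 17) − 0 = 0, and there is no ∂_3, so H_2 = 0.

(K is a triangulation of the disjoint union of the Möbius band and the real projective plane RP^2.)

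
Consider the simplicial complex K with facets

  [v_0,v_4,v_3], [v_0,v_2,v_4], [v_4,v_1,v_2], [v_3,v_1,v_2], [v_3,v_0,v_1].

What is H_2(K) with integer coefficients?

K has 5 vertices, 10 edges, 5 triangles.
rank ∂_2 = 5, rank ∂_3 = 0 ⇒ b_2 = 5 − 5 − 0 = 0. So H_2 ≅ 0.

H_2 ≅ 0.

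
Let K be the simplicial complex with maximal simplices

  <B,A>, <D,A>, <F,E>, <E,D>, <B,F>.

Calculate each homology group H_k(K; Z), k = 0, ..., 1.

H_0 = Z,  H_1 = Z.

We work with the vertex ordering A < B < D < E < F. The simplices of K, each written with vertices in increasing order, are:

  0-simplices (5): A, B, D, E, F
  1-simplices (5): AB, AD, BF, DE, EF

so the chain groups are C_0 ≅ Z^5, C_1 ≅ Z^5.

The boundary map ∂_1: C_1 → C_0 is given by ∂[p,q] = [q] − [p].
The resulting 5×5 matrix has rank 4, and its Smith normal form has invariant factors (1,1,1,1).

Now H_k = ker ∂_k / im ∂_{k+1}, so:

  H_0: rank C_0 − rank ∂_1 = 5 − 4 = 1, and the invariant factors of ∂_1 are all 1, so H_0 ≅ Z.
  H_1: rank ker ∂_1 − rank ∂_2 = (5 − 4) − 0 = 1, and there is no ∂_2, so H_1 ≅ Z.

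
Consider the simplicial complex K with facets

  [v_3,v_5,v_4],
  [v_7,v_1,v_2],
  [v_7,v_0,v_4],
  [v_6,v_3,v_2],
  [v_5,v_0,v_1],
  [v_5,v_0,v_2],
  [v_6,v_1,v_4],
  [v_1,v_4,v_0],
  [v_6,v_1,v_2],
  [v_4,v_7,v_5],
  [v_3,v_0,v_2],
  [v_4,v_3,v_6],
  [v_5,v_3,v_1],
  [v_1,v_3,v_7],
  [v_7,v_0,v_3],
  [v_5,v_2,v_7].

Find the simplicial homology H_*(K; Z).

H_0 = Z,  H_1 = Z^2,  H_2 = Z.

Fix the vertex order v_0 < v_1 < v_2 < v_3 < v_4 < v_5 < v_6 < v_7 and write every simplex with vertices in increasing order. Then dim K = 2 and the simplices of K are:

  0-simplices (8): [v_0], [v_1], [v_2], [v_3], [v_4], [v_5], [v_6], [v_7]
  1-simplices (24): (24 of them)
  2-simplices (16): (16 of them)

Hence C_0 ≅ Z^8, C_1 ≅ Z^24, C_2 ≅ Z^16.

∂_1: C_1 → C_0 sends each edge [p,q] (with p < q) to q − p. For instance
  ∂[v_3,v_7] = [v_7] − [v_3].
The 8×24 boundary matrix has rank 7 and Smith normal form diag(1,1,1,1,1,1,1).

Boundary ∂_2: C_2 → C_1 acts by ∂[p,q,r] = [q,r] − [p,r] + [p,q]. For instance
  ∂[v_4,v_5,v_7] = [v_5,v_7] − [v_4,v_7] + [v_4,v_5],
  ∂[v_3,v_4,v_6] = [v_4,v_6] − [v_3,v_6] + [v_3,v_4].
The 24×16 boundary matrix has rank 15 and Smith normal form diag(1,1,1,1,1,1,1,1,1,1,1,1,1,1,1).

From H_k ≅ ker(∂_k) / im(∂_{k+1}) we obtain:

  H_0: rank C_0 − rank ∂_1 = 8 − 7 = 1, and the invariant factors of ∂_1 are all 1, so H_0 = Z.
  H_1: rank ker ∂_1 − rank ∂_2 = (24 − 7) − 15 = 2, and the invariant factors of ∂_2 are all 1, so H_1 = Z^2.
  H_2: rank ker ∂_2 − rank ∂_3 = (16 − 15) − 0 = 1, and there is no ∂_3, so H_2 = Z.

(K is a triangulation of the torus T^2.)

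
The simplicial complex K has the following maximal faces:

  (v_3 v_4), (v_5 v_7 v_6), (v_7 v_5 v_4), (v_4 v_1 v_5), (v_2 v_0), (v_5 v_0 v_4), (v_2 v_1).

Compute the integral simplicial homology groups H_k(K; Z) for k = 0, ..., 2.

Fix the vertex order v_0 < v_1 < v_2 < v_3 < v_4 < v_5 < v_6 < v_7 and write every simplex with vertices in increasing order. Then dim K = 2 and the simplices of K are:

  0-simplices (8): [v_0], [v_1], [v_2], [v_3], [v_4], [v_5], [v_6], [v_7]
  1-simplices (12): [v_0,v_2], [v_0,v_4], [v_0,v_5], [v_1,v_2], [v_1,v_4], [v_1,v_5], [v_3,v_4], [v_4,v_5], [v_4,v_7], [v_5,v_6], [v_5,v_7], [v_6,v_7]
  2-simplices (4): [v_0,v_4,v_5], [v_1,v_4,v_5], [v_4,v_5,v_7], [v_5,v_6,v_7]

so the chain groups are C_0 ≅ Z^8, C_1 ≅ Z^12, C_2 ≅ Z^4.

The boundary map ∂_1: C_1 → C_0 is given by ∂[p,q] = [q] − [p]. For instance
  ∂[v_0,v_2] = [v_2] − [v_0].
This gives a 8×12 integer matrix of rank 7; reducing to Smith normal form yields diagonal entries (1,1,1,1,1,1,1).

Boundary ∂_2: C_2 → C_1 acts by ∂[p,q,r] = [q,r] − [p,r] + [p,q]. For instance
  ∂[v_4,v_5,v_7] = [v_5,v_7] − [v_4,v_7] + [v_4,v_5],
  ∂[v_5,v_6,v_7] = [v_6,v_7] − [v_5,v_7] + [v_5,v_6].
The resulting 12×4 matrix has rank 4, and its Smith normal form has invariant factors (1,1,1,1).

Computing H_k = (kernel of ∂_k) / (image of ∂_{k+1}):

  H_0: rank C_0 − rank ∂_1 = 8 − 7 = 1, and the invariant factors of ∂_1 are all 1, so H_0 = Z.
  H_1: rank ker ∂_1 − rank ∂_2 = (12 − 7) − 4 = 1, and the invariant factors of ∂_2 are all 1, so H_1 = Z.
  H_2: rank ker ∂_2 − rank ∂_3 = (4 − 4) − 0 = 0, and there is no ∂_3, so H_2 = 0.

As a check, the Euler characteristic is 8 − 12 + 4 = 0, which agrees with 1 − 1 + 0 = 0.

H_0 = Z,  H_1 = Z,  H_2 = 0.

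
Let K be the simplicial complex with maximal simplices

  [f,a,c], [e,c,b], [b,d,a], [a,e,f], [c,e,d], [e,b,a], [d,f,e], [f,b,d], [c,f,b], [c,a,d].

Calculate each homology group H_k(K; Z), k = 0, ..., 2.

H_0 = Z,  H_1 = Z_2,  H_2 = 0.

Fix the vertex order a < b < c < d < e < f and write every simplex with vertices in increasing order. Then dim K = 2 and the simplices of K are:

  0-simplices (6): a, b, c, d, e, f
  1-simplices (15): ab, ac, ad, ae, af, bc, bd, be, bf, cd, ce, cf, de, df, ef
  2-simplices (10): abd, abe, acd, acf, aef, bce, bcf, bdf, cde, def

giving chain groups C_0 ≅ Z^6, C_1 ≅ Z^15, C_2 ≅ Z^10.

Boundary ∂_1: C_1 → C_0 maps an edge to its endpoints' difference, ∂[p,q] = q − p. For instance
  ∂ac = c − a.
The resulting 6×15 matrix has rank 5, and its Smith normal form has invariant factors (1,1,1,1,1).

Boundary ∂_2: C_2 → C_1 maps a triangle to the signed sum of its edges. For instance
  ∂cde = de − ce + cd,
  ∂aef = ef − af + ae.
As a 15×10 matrix over Z this has rank 10, with invariant factors (1,1,1,1,1,1,1,1,1,2).

Now H_k = ker ∂_k / im ∂_{k+1}, so:

  H_0: rank C_0 − rank ∂_1 = 6 − 5 = 1, and the invariant factors of ∂_1 are all 1, so H_0 ≅ Z.
  H_1: rank ker ∂_1 − rank ∂_2 = (15 − 5) − 10 = 0, and ∂_2 has invariant factor 2 > 1, so H_1 ≅ Z_2.
  H_2: rank ker ∂_2 − rank ∂_3 = (10 − 10) − 0 = 0, and there is no ∂_3, so H_2 ≅ 0.

(K is a triangulation of the real projective plane RP^2.)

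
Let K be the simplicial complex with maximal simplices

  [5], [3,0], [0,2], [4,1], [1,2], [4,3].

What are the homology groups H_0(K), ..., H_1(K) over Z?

K has 6 vertices, 5 edges.
rank ∂_0 = 0, rank ∂_1 = 4 ⇒ b_0 = 6 − 0 − 4 = 2; all invariant factors of ∂_1 are 1 so no torsion. So H_0 ≅ Z^2.
rank ∂_1 = 4, rank ∂_2 = 0 ⇒ b_1 = 5 − 4 − 0 = 1. So H_1 ≅ Z.

H_0 = Z^2,  H_1 = Z.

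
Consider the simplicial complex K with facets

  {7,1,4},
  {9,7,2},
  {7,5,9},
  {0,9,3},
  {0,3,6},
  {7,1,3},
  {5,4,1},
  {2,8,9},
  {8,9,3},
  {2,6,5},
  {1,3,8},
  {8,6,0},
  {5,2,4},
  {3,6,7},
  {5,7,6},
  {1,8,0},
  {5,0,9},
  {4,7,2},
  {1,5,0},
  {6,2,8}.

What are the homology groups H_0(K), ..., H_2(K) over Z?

K has 10 vertices, 30 edges, 20 triangles.
rank ∂_0 = 0, rank ∂_1 = 9 ⇒ b_0 = 10 − 0 − 9 = 1; all invariant factors of ∂_1 are 1 so no torsion. So H_0 ≅ Z.
rank ∂_1 = 9, rank ∂_2 = 20 ⇒ b_1 = 30 − 9 − 20 = 1; ∂_2 has invariant factor(s) [2] giving torsion. So H_1 ≅ Z ⊕ Z/2.
rank ∂_2 = 20, rank ∂_3 = 0 ⇒ b_2 = 20 − 20 − 0 = 0. So H_2 ≅ 0.

H_0 = Z,  H_1 = Z ⊕ Z/2,  H_2 = 0.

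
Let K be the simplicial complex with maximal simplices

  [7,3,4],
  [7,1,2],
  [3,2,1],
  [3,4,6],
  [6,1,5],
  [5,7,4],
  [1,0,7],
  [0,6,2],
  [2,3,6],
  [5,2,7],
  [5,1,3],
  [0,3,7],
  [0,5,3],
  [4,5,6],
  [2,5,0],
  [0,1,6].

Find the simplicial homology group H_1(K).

H_1 ≅ Z^2.

K has 8 vertices, 24 edges, 16 triangles.
rank ∂_1 = 7, rank ∂_2 = 15 ⇒ b_1 = 24 − 7 − 15 = 2; all invariant factors of ∂_2 are 1 so no torsion. So H_1 ≅ Z^2.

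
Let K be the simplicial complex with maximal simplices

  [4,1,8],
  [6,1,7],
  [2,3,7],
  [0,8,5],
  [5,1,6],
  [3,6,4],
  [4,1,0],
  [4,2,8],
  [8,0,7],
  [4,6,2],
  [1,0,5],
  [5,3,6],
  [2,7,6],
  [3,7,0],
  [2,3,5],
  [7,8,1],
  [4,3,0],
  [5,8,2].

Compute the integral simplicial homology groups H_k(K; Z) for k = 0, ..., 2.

We work with the vertex ordering 0 < 1 < 2 < 3 < 4 < 5 < 6 < 7 < 8. The simplices of K, each written with vertices in increasing order, are:

  0-simplices (9): [0], [1], [2], [3], [4], [5], [6], [7], [8]
  1-simplices (27): (27 of them)
  2-simplices (18): [0,1,4], [0,1,5], [0,3,4], [0,3,7], [0,5,8], [0,7,8], [1,4,8], [1,5,6], [1,6,7], [1,7,8], [2,3,5], [2,3,7], [2,4,6], [2,4,8], [2,5,8], [2,6,7], [3,4,6], [3,5,6]

Hence C_0 ≅ Z^9, C_1 ≅ Z^27, C_2 ≅ Z^18.

∂_1: C_1 → C_0 sends each edge [p,q] (with p < q) to q − p. For instance
  ∂[6,7] = [7] − [6].
As a 9×27 matrix over Z this has rank 8, with invariant factors (1,1,1,1,1,1,1,1).

∂_2: C_2 → C_1 maps a triangle to the signed sum of its edges. For instance
  ∂[1,6,7] = [6,7] − [1,7] + [1,6],
  ∂[0,7,8] = [7,8] − [0,8] + [0,7].
This gives a 27×18 integer matrix of rank 18; reducing to Smith normal form yields diagonal entries (1,1,1,1,1,1,1,1,1,1,1,1,1,1,1,1,1,2).

Computing H_k = (kernel of ∂_k) / (image of ∂_{k+1}):

  H_0: rank C_0 − rank ∂_1 = 9 − 8 = 1, and the invariant factors of ∂_1 are all 1, so H_0 ≅ Z.
  H_1: rank ker ∂_1 − rank ∂_2 = (27 − 8) − 18 = 1, and ∂_2 has invariant factor 2 > 1, so H_1 ≅ Z ⊕ Z/2.
  H_2: rank ker ∂_2 − rank ∂_3 = (18 − 18) − 0 = 0, and there is no ∂_3, so H_2 ≅ 0.

H_0 ≅ Z,  H_1 ≅ Z ⊕ Z/2,  H_2 = 0.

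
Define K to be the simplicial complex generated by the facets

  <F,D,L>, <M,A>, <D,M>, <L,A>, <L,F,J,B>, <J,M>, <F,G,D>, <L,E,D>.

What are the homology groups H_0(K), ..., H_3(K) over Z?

H_0 = Z,  H_1 = Z^2,  H_2 = 0,  H_3 = 0.

We work with the vertex ordering A < B < D < E < F < G < J < L < M. The simplices of K, each written with vertices in increasing order, are:

  0-simplices (9): A, B, D, E, F, G, J, L, M
  1-simplices (16): AL, AM, BF, BJ, BL, DE, DF, DG, DL, DM, EL, FG, FJ, FL, JL, JM
  2-simplices (7): BFJ, BFL, BJL, DEL, DFG, DFL, FJL
  3-simplices (1): BFJL

so the chain groups are C_0 ≅ Z^9, C_1 ≅ Z^16, C_2 ≅ Z^7, C_3 ≅ Z^1.

Boundary ∂_1: C_1 → C_0 sends each edge [p,q] (with p < q) to q − p. For instance
  ∂DL = L − D.
As a 9×16 matrix over Z this has rank 8, with invariant factors (1,1,1,1,1,1,1,1).

∂_2: C_2 → C_1 sends each 2-simplex [p,q,r] to [q,r] − [p,r] + [p,q]. For instance
  ∂DEL = EL − DL + DE,
  ∂DFG = FG − DG + DF.
The resulting 16×7 matrix has rank 6, and its Smith normal form has invariant factors (1,1,1,1,1,1).

∂_3: C_3 → C_2 sends each 3-simplex σ to the alternating sum Σ_i (−1)^i (σ with its i-th vertex removed). For instance
  ∂BFJL = FJL − BJL + BFL − BFJ.
The resulting 7×1 matrix has rank 1, and its Smith normal form has invariant factors (1).

From H_k ≅ ker(∂_k) / im(∂_{k+1}) we obtain:

  H_0: rank C_0 − rank ∂_1 = 9 − 8 = 1, and the invariant factors of ∂_1 are all 1, so H_0 = Z.
  H_1: rank ker ∂_1 − rank ∂_2 = (16 − 8) − 6 = 2, and the invariant factors of ∂_2 are all 1, so H_1 = Z^2.
  H_2: rank ker ∂_2 − rank ∂_3 = (7 − 6) − 1 = 0, and the invariant factors of ∂_3 are all 1, so H_2 = 0.
  H_3: rank ker ∂_3 − rank ∂_4 = (1 − 1) − 0 = 0, and there is no ∂_4, so H_3 = 0.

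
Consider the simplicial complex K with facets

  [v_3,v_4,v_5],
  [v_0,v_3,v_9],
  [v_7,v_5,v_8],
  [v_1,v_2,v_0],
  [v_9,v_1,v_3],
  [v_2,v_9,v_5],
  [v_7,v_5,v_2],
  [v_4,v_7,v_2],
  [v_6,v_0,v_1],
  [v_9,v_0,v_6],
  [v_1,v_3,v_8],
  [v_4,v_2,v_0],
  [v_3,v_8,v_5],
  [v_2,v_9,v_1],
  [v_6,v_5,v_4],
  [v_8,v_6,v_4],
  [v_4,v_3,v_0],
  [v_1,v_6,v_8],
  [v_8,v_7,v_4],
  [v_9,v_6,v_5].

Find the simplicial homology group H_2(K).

Fix the vertex order v_0 < v_1 < v_2 < v_3 < v_4 < v_5 < v_6 < v_7 < v_8 < v_9 and write every simplex with vertices in increasing order. Then dim K = 2 and the simplices of K are:

  0-simplices (10): [v_0], [v_1], [v_2], [v_3], [v_4], [v_5], [v_6], [v_7], [v_8], [v_9]
  1-simplices (30): (30 of them)
  2-simplices (20): (20 of them)

Hence C_0 ≅ Z^10, C_1 ≅ Z^30, C_2 ≅ Z^20.

The boundary map ∂_1: C_1 → C_0 is given by ∂[p,q] = [q] − [p].
This gives a 10×30 integer matrix of rank 9; reducing to Smith normal form yields diagonal entries (1,1,1,1,1,1,1,1,1).

The boundary map ∂_2: C_2 → C_1 acts by ∂[p,q,r] = [q,r] − [p,r] + [p,q]. For instance
  ∂[v_4,v_6,v_8] = [v_6,v_8] − [v_4,v_8] + [v_4,v_6],
  ∂[v_1,v_6,v_8] = [v_6,v_8] − [v_1,v_8] + [v_1,v_6].
This gives a 30×20 integer matrix of rank 20; reducing to Smith normal form yields diagonal entries (1,1,1,1,1,1,1,1,1,1,1,1,1,1,1,1,1,1,1,2).

Now H_k = ker ∂_k / im ∂_{k+1}, so:

  H_2: rank ker ∂_2 − rank ∂_3 = (20 − 20) − 0 = 0, and there is no ∂_3, so H_2 = 0.

H_2 ≅ 0.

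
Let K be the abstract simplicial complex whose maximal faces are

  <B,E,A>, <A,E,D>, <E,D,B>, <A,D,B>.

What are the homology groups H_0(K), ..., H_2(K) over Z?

H_0 ≅ Z,  H_1 = 0,  H_2 ≅ Z.

Take the total order A < B < D < E on the vertex set. Then K (dimension 2) consists of the simplices:

  0-simplices (4): A, B, D, E
  1-simplices (6): AB, AD, AE, BD, BE, DE
  2-simplices (4): ABD, ABE, ADE, BDE

giving chain groups C_0 ≅ Z^4, C_1 ≅ Z^6, C_2 ≅ Z^4.

The boundary map ∂_1: C_1 → C_0 sends each edge [p,q] (with p < q) to q − p.
As a 4×6 matrix over Z this has rank 3, with invariant factors (1,1,1).

The boundary map ∂_2: C_2 → C_1 sends each 2-simplex [p,q,r] to [q,r] − [p,r] + [p,q]. For instance
  ∂BDE = DE − BE + BD,
  ∂ADE = DE − AE + AD.
The resulting 6×4 matrix has rank 3, and its Smith normal form has invariant factors (1,1,1).

Reading off H_k = ker ∂_k / im ∂_{k+1}:

  H_0: rank C_0 − rank ∂_1 = 4 − 3 = 1, and the invariant factors of ∂_1 are all 1, so H_0 = Z.
  H_1: rank ker ∂_1 − rank ∂_2 = (6 − 3) − 3 = 0, and the invariant factors of ∂_2 are all 1, so H_1 = 0.
  H_2: rank ker ∂_2 − rank ∂_3 = (4 − 3) − 0 = 1, and there is no ∂_3, so H_2 = Z.

(K is a triangulation of the 2-sphere S^2.)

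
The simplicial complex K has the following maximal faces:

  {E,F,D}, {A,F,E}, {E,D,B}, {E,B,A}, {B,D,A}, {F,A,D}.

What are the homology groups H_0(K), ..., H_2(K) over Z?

Order the vertices as A < B < D < E < F. Listing each simplex with vertices in this order, K has dimension 2 with simplices:

  0-simplices (5): A, B, D, E, F
  1-simplices (9): AB, AD, AE, AF, BD, BE, DE, DF, EF
  2-simplices (6): ABD, ABE, ADF, AEF, BDE, DEF

Hence C_0 ≅ Z^5, C_1 ≅ Z^9, C_2 ≅ Z^6.

Boundary ∂_1: C_1 → C_0 is given by ∂[p,q] = [q] − [p].
This gives a 5×9 integer matrix of rank 4; reducing to Smith normal form yields diagonal entries (1,1,1,1).

∂_2: C_2 → C_1 sends each 2-simplex [p,q,r] to [q,r] − [p,r] + [p,q]. For instance
  ∂ABD = BD − AD + AB,
  ∂ABE = BE − AE + AB.
The resulting 9×6 matrix has rank 5, and its Smith normal form has invariant factors (1,1,1,1,1).

From H_k ≅ ker(∂_k) / im(∂_{k+1}) we obtain:

  H_0: rank C_0 − rank ∂_1 = 5 − 4 = 1, and the invariant factors of ∂_1 are all 1, so H_0 = Z.
  H_1: rank ker ∂_1 − rank ∂_2 = (9 − 4) − 5 = 0, and the invariant factors of ∂_2 are all 1, so H_1 = 0.
  H_2: rank ker ∂_2 − rank ∂_3 = (6 − 5) − 0 = 1, and there is no ∂_3, so H_2 = Z.

H_0 = Z,  H_1 = 0,  H_2 = Z.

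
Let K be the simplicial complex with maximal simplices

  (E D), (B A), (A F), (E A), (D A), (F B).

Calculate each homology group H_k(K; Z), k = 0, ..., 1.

Take the total order A < B < D < E < F on the vertex set. Then K (dimension 1) consists of the simplices:

  0-simplices (5): A, B, D, E, F
  1-simplices (6): AB, AD, AE, AF, BF, DE

so the chain groups are C_0 ≅ Z^5, C_1 ≅ Z^6.

Boundary ∂_1: C_1 → C_0 maps an edge to its endpoints' difference, ∂[p,q] = q − p. For instance
  ∂DE = E − D.
This gives a 5×6 integer matrix of rank 4; reducing to Smith normal form yields diagonal entries (1,1,1,1).

Now H_k = ker ∂_k / im ∂_{k+1}, so:

  H_0: rank C_0 − rank ∂_1 = 5 − 4 = 1, and the invariant factors of ∂_1 are all 1, so H_0 = Z.
  H_1: rank ker ∂_1 − rank ∂_2 = (6 − 4) − 0 = 2, and there is no ∂_2, so H_1 = Z^2.

As a check, the Euler characteristic is 5 − 6 = -1, which agrees with 1 − 2 = -1.

H_0 = Z,  H_1 = Z^2.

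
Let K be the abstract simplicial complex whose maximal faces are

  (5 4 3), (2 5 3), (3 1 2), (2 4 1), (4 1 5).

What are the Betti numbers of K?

b_0 = 1, b_1 = 1, b_2 = 0.

Fix the vertex order 1 < 2 < 3 < 4 < 5 and write every simplex with vertices in increasing order. Then dim K = 2 and the simplices of K are:

  0-simplices (5): [1], [2], [3], [4], [5]
  1-simplices (10): [1,2], [1,3], [1,4], [1,5], [2,3], [2,4], [2,5], [3,4], [3,5], [4,5]
  2-simplices (5): [1,2,3], [1,2,4], [1,4,5], [2,3,5], [3,4,5]

giving chain groups C_0 ≅ Z^5, C_1 ≅ Z^10, C_2 ≅ Z^5.

Boundary ∂_1: C_1 → C_0 maps an edge to its endpoints' difference, ∂[p,q] = q − p. For instance
  ∂[1,5] = [5] − [1].
The resulting 5×10 matrix has rank 4, and its Smith normal form has invariant factors (1,1,1,1).

∂_2: C_2 → C_1 acts by ∂[p,q,r] = [q,r] − [p,r] + [p,q]. For instance
  ∂[1,4,5] = [4,5] − [1,5] + [1,4],
  ∂[1,2,4] = [2,4] − [1,4] + [1,2].
As a 10×5 matrix over Z this has rank 5, with invariant factors (1,1,1,1,1).

Reading off H_k = ker ∂_k / im ∂_{k+1}:

  H_0: rank C_0 − rank ∂_1 = 5 − 4 = 1, and the invariant factors of ∂_1 are all 1, so H_0 ≅ Z.
  H_1: rank ker ∂_1 − rank ∂_2 = (10 − 4) − 5 = 1, and the invariant factors of ∂_2 are all 1, so H_1 ≅ Z.
  H_2: rank ker ∂_2 − rank ∂_3 = (5 − 5) − 0 = 0, and there is no ∂_3, so H_2 ≅ 0.

Hence the Betti numbers are b_0 = 1, b_1 = 1, b_2 = 0.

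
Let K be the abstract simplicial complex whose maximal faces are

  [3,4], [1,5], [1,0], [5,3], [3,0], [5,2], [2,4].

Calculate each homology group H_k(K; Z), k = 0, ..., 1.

Fix the vertex order 0 < 1 < 2 < 3 < 4 < 5 and write every simplex with vertices in increasing order. Then dim K = 1 and the simplices of K are:

  0-simplices (6): [0], [1], [2], [3], [4], [5]
  1-simplices (7): [0,1], [0,3], [1,5], [2,4], [2,5], [3,4], [3,5]

Hence C_0 ≅ Z^6, C_1 ≅ Z^7.

∂_1: C_1 → C_0 is given by ∂[p,q] = [q] − [p].
The 6×7 boundary matrix has rank 5 and Smith normal form diag(1,1,1,1,1).

Reading off H_k = ker ∂_k / im ∂_{k+1}:

  H_0: rank C_0 − rank ∂_1 = 6 − 5 = 1, and the invariant factors of ∂_1 are all 1, so H_0 = Z.
  H_1: rank ker ∂_1 − rank ∂_2 = (7 − 5) − 0 = 2, and there is no ∂_2, so H_1 = Z^2.

H_0 ≅ Z,  H_1 ≅ Z^2.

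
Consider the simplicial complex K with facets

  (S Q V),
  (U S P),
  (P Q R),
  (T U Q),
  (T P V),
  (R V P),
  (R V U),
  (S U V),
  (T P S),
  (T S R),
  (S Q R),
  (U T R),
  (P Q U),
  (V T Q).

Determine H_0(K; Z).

H_0 = Z.

Order the vertices as P < Q < R < S < T < U < V. Listing each simplex with vertices in this order, K has dimension 2 with simplices:

  0-simplices (7): P, Q, R, S, T, U, V
  1-simplices (21): PQ, PR, PS, PT, PU, PV, QR, QS, QT, QU, QV, RS, RT, RU, RV, ST, SU, SV, TU, TV, UV
  2-simplices (14): PQR, PQU, PRV, PST, PSU, PTV, QRS, QSV, QTU, QTV, RST, RTU, RUV, SUV

giving chain groups C_0 ≅ Z^7, C_1 ≅ Z^21, C_2 ≅ Z^14.

Boundary ∂_1: C_1 → C_0 maps an edge to its endpoints' difference, ∂[p,q] = q − p. For instance
  ∂SU = U − S.
The 7×21 boundary matrix has rank 6 and Smith normal form diag(1,1,1,1,1,1).

The boundary map ∂_2: C_2 → C_1 acts by ∂[p,q,r] = [q,r] − [p,r] + [p,q]. For instance
  ∂PQU = QU − PU + PQ,
  ∂SUV = UV − SV + SU.
The resulting 21×14 matrix has rank 13, and its Smith normal form has invariant factors (1,1,1,1,1,1,1,1,1,1,1,1,1).

Reading off H_k = ker ∂_k / im ∂_{k+1}:

  H_0: rank C_0 − rank ∂_1 = 7 − 6 = 1, and the invariant factors of ∂_1 are all 1, so H_0 = Z.

(K is a triangulation of the torus T^2.)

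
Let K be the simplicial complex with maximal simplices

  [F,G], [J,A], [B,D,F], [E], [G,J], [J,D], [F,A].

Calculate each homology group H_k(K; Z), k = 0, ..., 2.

Take the total order A < B < D < E < F < G < J on the vertex set. Then K (dimension 2) consists of the simplices:

  0-simplices (7): A, B, D, E, F, G, J
  1-simplices (8): AF, AJ, BD, BF, DF, DJ, FG, GJ
  2-simplices (1): BDF

giving chain groups C_0 ≅ Z^7, C_1 ≅ Z^8, C_2 ≅ Z^1.

∂_1: C_1 → C_0 is given by ∂[p,q] = [q] − [p].
As a 7×8 matrix over Z this has rank 5, with invariant factors (1,1,1,1,1).

Boundary ∂_2: C_2 → C_1 acts by ∂[p,q,r] = [q,r] − [p,r] + [p,q]. For instance
  ∂BDF = DF − BF + BD.
The resulting 8×1 matrix has rank 1, and its Smith normal form has invariant factors (1).

Computing H_k = (kernel of ∂_k) / (image of ∂_{k+1}):

  H_0: rank C_0 − rank ∂_1 = 7 − 5 = 2, and the invariant factors of ∂_1 are all 1, so H_0 ≅ Z^2.
  H_1: rank ker ∂_1 − rank ∂_2 = (8 − 5) − 1 = 2, and the invariant factors of ∂_2 are all 1, so H_1 ≅ Z^2.
  H_2: rank ker ∂_2 − rank ∂_3 = (1 − 1) − 0 = 0, and there is no ∂_3, so H_2 ≅ 0.

H_0 = Z^2,  H_1 = Z^2,  H_2 = 0.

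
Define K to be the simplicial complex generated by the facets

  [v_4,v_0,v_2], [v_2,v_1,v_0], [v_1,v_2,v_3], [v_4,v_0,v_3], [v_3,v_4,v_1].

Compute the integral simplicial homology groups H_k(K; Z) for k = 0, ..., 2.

H_0 = Z,  H_1 = Z,  H_2 = 0.

We work with the vertex ordering v_0 < v_1 < v_2 < v_3 < v_4. The simplices of K, each written with vertices in increasing order, are:

  0-simplices (5): [v_0], [v_1], [v_2], [v_3], [v_4]
  1-simplices (10): [v_0,v_1], [v_0,v_2], [v_0,v_3], [v_0,v_4], [v_1,v_2], [v_1,v_3], [v_1,v_4], [v_2,v_3], [v_2,v_4], [v_3,v_4]
  2-simplices (5): [v_0,v_1,v_2], [v_0,v_2,v_4], [v_0,v_3,v_4], [v_1,v_2,v_3], [v_1,v_3,v_4]

giving chain groups C_0 ≅ Z^5, C_1 ≅ Z^10, C_2 ≅ Z^5.

Boundary ∂_1: C_1 → C_0 sends each edge [p,q] (with p < q) to q − p.
The resulting 5×10 matrix has rank 4, and its Smith normal form has invariant factors (1,1,1,1).

The boundary map ∂_2: C_2 → C_1 maps a triangle to the signed sum of its edges. For instance
  ∂[v_1,v_2,v_3] = [v_2,v_3] − [v_1,v_3] + [v_1,v_2],
  ∂[v_1,v_3,v_4] = [v_3,v_4] − [v_1,v_4] + [v_1,v_3].
The resulting 10×5 matrix has rank 5, and its Smith normal form has invariant factors (1,1,1,1,1).

Reading off H_k = ker ∂_k / im ∂_{k+1}:

  H_0: rank C_0 − rank ∂_1 = 5 − 4 = 1, and the invariant factors of ∂_1 are all 1, so H_0 ≅ Z.
  H_1: rank ker ∂_1 − rank ∂_2 = (10 − 4) − 5 = 1, and the invariant factors of ∂_2 are all 1, so H_1 ≅ Z.
  H_2: rank ker ∂_2 − rank ∂_3 = (5 − 5) − 0 = 0, and there is no ∂_3, so H_2 ≅ 0.

As a check, the Euler characteristic is 5 − 10 + 5 = 0, which agrees with 1 − 1 + 0 = 0.
(K is a triangulation of the Möbius band.)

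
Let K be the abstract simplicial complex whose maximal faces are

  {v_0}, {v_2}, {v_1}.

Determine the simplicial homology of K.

H_0 ≅ Z^3.

We work with the vertex ordering v_0 < v_1 < v_2. The simplices of K, each written with vertices in increasing order, are:

  0-simplices (3): [v_0], [v_1], [v_2]

so the chain groups are C_0 ≅ Z^3.

Reading off H_k = ker ∂_k / im ∂_{k+1}:

  H_0: rank C_0 − rank ∂_1 = 3 − 0 = 3, and there is no ∂_1, so H_0 = Z^3.

(K is a triangulation of a set of 3 points.)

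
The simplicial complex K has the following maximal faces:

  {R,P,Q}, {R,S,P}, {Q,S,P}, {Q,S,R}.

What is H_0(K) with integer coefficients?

K has 4 vertices, 6 edges, 4 triangles.
rank ∂_0 = 0, rank ∂_1 = 3 ⇒ b_0 = 4 − 0 − 3 = 1; all invariant factors of ∂_1 are 1 so no torsion. So H_0 ≅ Z.

H_0 = Z.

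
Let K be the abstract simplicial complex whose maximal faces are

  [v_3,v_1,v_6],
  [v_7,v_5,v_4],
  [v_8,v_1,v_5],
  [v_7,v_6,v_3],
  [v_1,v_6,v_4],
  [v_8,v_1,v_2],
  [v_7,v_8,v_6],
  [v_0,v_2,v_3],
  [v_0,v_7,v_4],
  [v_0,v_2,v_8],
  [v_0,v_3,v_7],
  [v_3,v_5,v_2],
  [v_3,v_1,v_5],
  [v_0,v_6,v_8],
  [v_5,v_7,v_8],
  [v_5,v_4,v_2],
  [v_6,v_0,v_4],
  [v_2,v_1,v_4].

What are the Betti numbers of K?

b_0 = 1, b_1 = 1, b_2 = 0.

Take the total order v_0 < v_1 < v_2 < v_3 < v_4 < v_5 < v_6 < v_7 < v_8 on the vertex set. Then K (dimension 2) consists of the simplices:

  0-simplices (9): [v_0], [v_1], [v_2], [v_3], [v_4], [v_5], [v_6], [v_7], [v_8]
  1-simplices (27): (27 of them)
  2-simplices (18): (18 of them)

giving chain groups C_0 ≅ Z^9, C_1 ≅ Z^27, C_2 ≅ Z^18.

∂_1: C_1 → C_0 is given by ∂[p,q] = [q] − [p].
This gives a 9×27 integer matrix of rank 8; reducing to Smith normal form yields diagonal entries (1,1,1,1,1,1,1,1).

∂_2: C_2 → C_1 sends each 2-simplex [p,q,r] to [q,r] − [p,r] + [p,q]. For instance
  ∂[v_2,v_4,v_5] = [v_4,v_5] − [v_2,v_5] + [v_2,v_4],
  ∂[v_4,v_5,v_7] = [v_5,v_7] − [v_4,v_7] + [v_4,v_5].
As a 27×18 matrix over Z this has rank 18, with invariant factors (1,1,1,1,1,1,1,1,1,1,1,1,1,1,1,1,1,2).

Computing H_k = (kernel of ∂_k) / (image of ∂_{k+1}):

  H_0: rank C_0 − rank ∂_1 = 9 − 8 = 1, and the invariant factors of ∂_1 are all 1, so H_0 = Z.
  H_1: rank ker ∂_1 − rank ∂_2 = (27 − 8) − 18 = 1, and ∂_2 has invariant factor 2 > 1, so H_1 = Z ⊕ Z/2.
  H_2: rank ker ∂_2 − rank ∂_3 = (18 − 18) − 0 = 0, and there is no ∂_3, so H_2 = 0.

Hence the Betti numbers are b_0 = 1, b_1 = 1, b_2 = 0.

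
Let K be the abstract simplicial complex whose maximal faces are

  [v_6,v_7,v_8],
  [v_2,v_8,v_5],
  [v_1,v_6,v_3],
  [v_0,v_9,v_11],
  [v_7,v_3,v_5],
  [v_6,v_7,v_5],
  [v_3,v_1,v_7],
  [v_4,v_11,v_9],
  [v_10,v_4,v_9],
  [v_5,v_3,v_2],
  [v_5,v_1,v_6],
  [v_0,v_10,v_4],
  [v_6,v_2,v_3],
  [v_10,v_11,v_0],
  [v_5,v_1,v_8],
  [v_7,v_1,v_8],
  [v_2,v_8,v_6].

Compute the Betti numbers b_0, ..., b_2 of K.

Take the total order v_0 < v_1 < v_2 < v_3 < v_4 < v_5 < v_6 < v_7 < v_8 < v_9 < v_10 < v_11 on the vertex set. Then K (dimension 2) consists of the simplices:

  0-simplices (12): [v_0], [v_1], [v_2], [v_3], [v_4], [v_5], [v_6], [v_7], [v_8], [v_9], [v_10], [v_11]
  1-simplices (28): (28 of them)
  2-simplices (17): (17 of them)

giving chain groups C_0 ≅ Z^12, C_1 ≅ Z^28, C_2 ≅ Z^17.

∂_1: C_1 → C_0 sends each edge [p,q] (with p < q) to q − p. For instance
  ∂[v_10,v_11] = [v_11] − [v_10].
This gives a 12×28 integer matrix of rank 10; reducing to Smith normal form yields diagonal entries (1,1,1,1,1,1,1,1,1,1).

∂_2: C_2 → C_1 acts by ∂[p,q,r] = [q,r] − [p,r] + [p,q]. For instance
  ∂[v_1,v_7,v_8] = [v_7,v_8] − [v_1,v_8] + [v_1,v_7],
  ∂[v_1,v_3,v_6] = [v_3,v_6] − [v_1,v_6] + [v_1,v_3].
This gives a 28×17 integer matrix of rank 17; reducing to Smith normal form yields diagonal entries (1,1,1,1,1,1,1,1,1,1,1,1,1,1,1,1,2).

Now H_k = ker ∂_k / im ∂_{k+1}, so:

  H_0: rank C_0 − rank ∂_1 = 12 − 10 = 2, and the invariant factors of ∂_1 are all 1, so H_0 = Z^2.
  H_1: rank ker ∂_1 − rank ∂_2 = (28 − 10) − 17 = 1, and ∂_2 has invariant factor 2 > 1, so H_1 = Z ⊕ Z_2.
  H_2: rank ker ∂_2 − rank ∂_3 = (17 − 17) − 0 = 0, and there is no ∂_3, so H_2 = 0.

As a check, the Euler characteristic is 12 − 28 + 17 = 1, which agrees with 2 − 1 + 0 = 1.

Hence the Betti numbers are b_0 = 2, b_1 = 1, b_2 = 0.

b_0 = 2, b_1 = 1, b_2 = 0.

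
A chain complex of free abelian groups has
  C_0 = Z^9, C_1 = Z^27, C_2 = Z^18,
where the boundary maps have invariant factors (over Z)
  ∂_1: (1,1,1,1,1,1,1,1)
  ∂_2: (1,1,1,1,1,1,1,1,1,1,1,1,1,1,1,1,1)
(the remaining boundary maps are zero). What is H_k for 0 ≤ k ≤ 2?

H_0: b_0 = 9 − 0 − 8 = 1; torsion from ∂_1 factors > 1: none. So H_0 = Z.
H_1: b_1 = 27 − 8 − 17 = 2; torsion from ∂_2 factors > 1: none. So H_1 = Z^2.
H_2: b_2 = 18 − 17 − 0 = 1; torsion from ∂_3 factors > 1: none. So H_2 = Z.

H_0 = Z,  H_1 = Z^2,  H_2 = Z.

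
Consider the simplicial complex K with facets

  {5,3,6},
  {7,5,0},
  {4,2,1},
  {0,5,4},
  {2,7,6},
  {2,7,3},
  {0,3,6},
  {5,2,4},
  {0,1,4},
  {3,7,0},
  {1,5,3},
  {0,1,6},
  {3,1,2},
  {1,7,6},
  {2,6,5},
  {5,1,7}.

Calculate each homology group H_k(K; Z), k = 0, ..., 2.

K has 8 vertices, 24 edges, 16 triangles.
rank ∂_0 = 0, rank ∂_1 = 7 ⇒ b_0 = 8 − 0 − 7 = 1; all invariant factors of ∂_1 are 1 so no torsion. So H_0 = Z.
rank ∂_1 = 7, rank ∂_2 = 15 ⇒ b_1 = 24 − 7 − 15 = 2; all invariant factors of ∂_2 are 1 so no torsion. So H_1 = Z^2.
rank ∂_2 = 15, rank ∂_3 = 0 ⇒ b_2 = 16 − 15 − 0 = 1. So H_2 = Z.

H_0 ≅ Z,  H_1 ≅ Z^2,  H_2 ≅ Z.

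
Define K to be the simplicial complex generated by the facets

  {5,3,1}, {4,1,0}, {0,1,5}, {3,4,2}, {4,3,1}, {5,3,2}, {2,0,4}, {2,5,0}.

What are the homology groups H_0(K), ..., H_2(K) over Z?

H_0 = Z,  H_1 = 0,  H_2 = Z.

Fix the vertex order 0 < 1 < 2 < 3 < 4 < 5 and write every simplex with vertices in increasing order. Then dim K = 2 and the simplices of K are:

  0-simplices (6): [0], [1], [2], [3], [4], [5]
  1-simplices (12): [0,1], [0,2], [0,4], [0,5], [1,3], [1,4], [1,5], [2,3], [2,4], [2,5], [3,4], [3,5]
  2-simplices (8): [0,1,4], [0,1,5], [0,2,4], [0,2,5], [1,3,4], [1,3,5], [2,3,4], [2,3,5]

giving chain groups C_0 ≅ Z^6, C_1 ≅ Z^12, C_2 ≅ Z^8.

The boundary map ∂_1: C_1 → C_0 maps an edge to its endpoints' difference, ∂[p,q] = q − p.
As a 6×12 matrix over Z this has rank 5, with invariant factors (1,1,1,1,1).

∂_2: C_2 → C_1 sends each 2-simplex [p,q,r] to [q,r] − [p,r] + [p,q]. For instance
  ∂[0,2,4] = [2,4] − [0,4] + [0,2],
  ∂[2,3,4] = [3,4] − [2,4] + [2,3].
The resulting 12×8 matrix has rank 7, and its Smith normal form has invariant factors (1,1,1,1,1,1,1).

Now H_k = ker ∂_k / im ∂_{k+1}, so:

  H_0: rank C_0 − rank ∂_1 = 6 − 5 = 1, and the invariant factors of ∂_1 are all 1, so H_0 = Z.
  H_1: rank ker ∂_1 − rank ∂_2 = (12 − 5) − 7 = 0, and the invariant factors of ∂_2 are all 1, so H_1 = 0.
  H_2: rank ker ∂_2 − rank ∂_3 = (8 − 7) − 0 = 1, and there is no ∂_3, so H_2 = Z.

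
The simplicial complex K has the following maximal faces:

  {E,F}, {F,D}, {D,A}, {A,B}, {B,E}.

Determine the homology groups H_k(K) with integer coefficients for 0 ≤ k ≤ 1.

We work with the vertex ordering A < B < D < E < F. The simplices of K, each written with vertices in increasing order, are:

  0-simplices (5): A, B, D, E, F
  1-simplices (5): AB, AD, BE, DF, EF

so the chain groups are C_0 ≅ Z^5, C_1 ≅ Z^5.

Boundary ∂_1: C_1 → C_0 maps an edge to its endpoints' difference, ∂[p,q] = q − p. For instance
  ∂AD = D − A.
The resulting 5×5 matrix has rank 4, and its Smith normal form has invariant factors (1,1,1,1).

Computing H_k = (kernel of ∂_k) / (image of ∂_{k+1}):

  H_0: rank C_0 − rank ∂_1 = 5 − 4 = 1, and the invariant factors of ∂_1 are all 1, so H_0 ≅ Z.
  H_1: rank ker ∂_1 − rank ∂_2 = (5 − 4) − 0 = 1, and there is no ∂_2, so H_1 ≅ Z.

(K is a triangulation of the circle S^1.)

H_0 = Z,  H_1 = Z.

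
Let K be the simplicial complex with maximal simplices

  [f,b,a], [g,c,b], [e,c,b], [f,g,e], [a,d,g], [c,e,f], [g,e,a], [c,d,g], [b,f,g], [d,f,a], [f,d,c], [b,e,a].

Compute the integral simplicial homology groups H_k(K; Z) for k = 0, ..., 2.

Order the vertices as a < b < c < d < e < f < g. Listing each simplex with vertices in this order, K has dimension 2 with simplices:

  0-simplices (7): a, b, c, d, e, f, g
  1-simplices (18): ab, ad, ae, af, ag, bc, be, bf, bg, cd, ce, cf, cg, df, dg, ef, eg, fg
  2-simplices (12): abe, abf, adf, adg, aeg, bce, bcg, bfg, cdf, cdg, cef, efg

Hence C_0 ≅ Z^7, C_1 ≅ Z^18, C_2 ≅ Z^12.

The boundary map ∂_1: C_1 → C_0 is given by ∂[p,q] = [q] − [p]. For instance
  ∂df = f − d.
The resulting 7×18 matrix has rank 6, and its Smith normal form has invariant factors (1,1,1,1,1,1).

Boundary ∂_2: C_2 → C_1 sends each 2-simplex [p,q,r] to [q,r] − [p,r] + [p,q]. For instance
  ∂aeg = eg − ag + ae,
  ∂efg = fg − eg + ef.
This gives a 18×12 integer matrix of rank 12; reducing to Smith normal form yields diagonal entries (1,1,1,1,1,1,1,1,1,1,1,2).

Reading off H_k = ker ∂_k / im ∂_{k+1}:

  H_0: rank C_0 − rank ∂_1 = 7 − 6 = 1, and the invariant factors of ∂_1 are all 1, so H_0 = Z.
  H_1: rank ker ∂_1 − rank ∂_2 = (18 − 6) − 12 = 0, and ∂_2 has invariant factor 2 > 1, so H_1 = Z/2.
  H_2: rank ker ∂_2 − rank ∂_3 = (12 − 12) − 0 = 0, and there is no ∂_3, so H_2 = 0.

H_0 = Z,  H_1 = Z/2,  H_2 = 0.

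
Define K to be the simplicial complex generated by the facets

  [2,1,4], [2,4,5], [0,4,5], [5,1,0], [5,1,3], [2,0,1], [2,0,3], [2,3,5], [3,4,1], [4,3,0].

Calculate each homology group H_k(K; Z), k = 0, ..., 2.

H_0 = Z,  H_1 = Z_2,  H_2 = 0.

Fix the vertex order 0 < 1 < 2 < 3 < 4 < 5 and write every simplex with vertices in increasing order. Then dim K = 2 and the simplices of K are:

  0-simplices (6): [0], [1], [2], [3], [4], [5]
  1-simplices (15): [0,1], [0,2], [0,3], [0,4], [0,5], [1,2], [1,3], [1,4], [1,5], [2,3], [2,4], [2,5], [3,4], [3,5], [4,5]
  2-simplices (10): [0,1,2], [0,1,5], [0,2,3], [0,3,4], [0,4,5], [1,2,4], [1,3,4], [1,3,5], [2,3,5], [2,4,5]

so the chain groups are C_0 ≅ Z^6, C_1 ≅ Z^15, C_2 ≅ Z^10.

∂_1: C_1 → C_0 sends each edge [p,q] (with p < q) to q − p. For instance
  ∂[3,5] = [5] − [3].
The 6×15 boundary matrix has rank 5 and Smith normal form diag(1,1,1,1,1).

Boundary ∂_2: C_2 → C_1 acts by ∂[p,q,r] = [q,r] − [p,r] + [p,q]. For instance
  ∂[1,3,5] = [3,5] − [1,5] + [1,3],
  ∂[1,2,4] = [2,4] − [1,4] + [1,2].
The 15×10 boundary matrix has rank 10 and Smith normal form diag(1,1,1,1,1,1,1,1,1,2).

Computing H_k = (kernel of ∂_k) / (image of ∂_{k+1}):

  H_0: rank C_0 − rank ∂_1 = 6 − 5 = 1, and the invariant factors of ∂_1 are all 1, so H_0 ≅ Z.
  H_1: rank ker ∂_1 − rank ∂_2 = (15 − 5) − 10 = 0, and ∂_2 has invariant factor 2 > 1, so H_1 ≅ Z_2.
  H_2: rank ker ∂_2 − rank ∂_3 = (10 − 10) − 0 = 0, and there is no ∂_3, so H_2 ≅ 0.

As a check, the Euler characteristic is 6 − 15 + 10 = 1, which agrees with 1 − 0 + 0 = 1.
(K is a triangulation of the real projective plane RP^2.)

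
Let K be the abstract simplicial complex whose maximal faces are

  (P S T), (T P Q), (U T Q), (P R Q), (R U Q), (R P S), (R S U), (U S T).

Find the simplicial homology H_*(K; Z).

H_0 = Z,  H_1 = 0,  H_2 = Z.

We work with the vertex ordering P < Q < R < S < T < U. The simplices of K, each written with vertices in increasing order, are:

  0-simplices (6): P, Q, R, S, T, U
  1-simplices (12): PQ, PR, PS, PT, QR, QT, QU, RS, RU, ST, SU, TU
  2-simplices (8): PQR, PQT, PRS, PST, QRU, QTU, RSU, STU

Hence C_0 ≅ Z^6, C_1 ≅ Z^12, C_2 ≅ Z^8.

Boundary ∂_1: C_1 → C_0 sends each edge [p,q] (with p < q) to q − p. For instance
  ∂PS = S − P.
The resulting 6×12 matrix has rank 5, and its Smith normal form has invariant factors (1,1,1,1,1).

The boundary map ∂_2: C_2 → C_1 sends each 2-simplex [p,q,r] to [q,r] − [p,r] + [p,q]. For instance
  ∂STU = TU − SU + ST,
  ∂PRS = RS − PS + PR.
This gives a 12×8 integer matrix of rank 7; reducing to Smith normal form yields diagonal entries (1,1,1,1,1,1,1).

Now H_k = ker ∂_k / im ∂_{k+1}, so:

  H_0: rank C_0 − rank ∂_1 = 6 − 5 = 1, and the invariant factors of ∂_1 are all 1, so H_0 ≅ Z.
  H_1: rank ker ∂_1 − rank ∂_2 = (12 − 5) − 7 = 0, and the invariant factors of ∂_2 are all 1, so H_1 ≅ 0.
  H_2: rank ker ∂_2 − rank ∂_3 = (8 − 7) − 0 = 1, and there is no ∂_3, so H_2 ≅ Z.

As a check, the Euler characteristic is 6 − 12 + 8 = 2, which agrees with 1 − 0 + 1 = 2.
(K is a triangulation of the 2-sphere S^2.)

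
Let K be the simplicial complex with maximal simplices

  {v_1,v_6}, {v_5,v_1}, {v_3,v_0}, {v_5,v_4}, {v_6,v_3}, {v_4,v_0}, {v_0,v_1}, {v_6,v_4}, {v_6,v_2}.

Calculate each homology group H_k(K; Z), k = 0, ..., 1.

Fix the vertex order v_0 < v_1 < v_2 < v_3 < v_4 < v_5 < v_6 and write every simplex with vertices in increasing order. Then dim K = 1 and the simplices of K are:

  0-simplices (7): [v_0], [v_1], [v_2], [v_3], [v_4], [v_5], [v_6]
  1-simplices (9): [v_0,v_1], [v_0,v_3], [v_0,v_4], [v_1,v_5], [v_1,v_6], [v_2,v_6], [v_3,v_6], [v_4,v_5], [v_4,v_6]

so the chain groups are C_0 ≅ Z^7, C_1 ≅ Z^9.

∂_1: C_1 → C_0 sends each edge [p,q] (with p < q) to q − p.
The 7×9 boundary matrix has rank 6 and Smith normal form diag(1,1,1,1,1,1).

Now H_k = ker ∂_k / im ∂_{k+1}, so:

  H_0: rank C_0 − rank ∂_1 = 7 − 6 = 1, and the invariant factors of ∂_1 are all 1, so H_0 = Z.
  H_1: rank ker ∂_1 − rank ∂_2 = (9 − 6) − 0 = 3, and there is no ∂_2, so H_1 = Z^3.

H_0 = Z,  H_1 = Z^3.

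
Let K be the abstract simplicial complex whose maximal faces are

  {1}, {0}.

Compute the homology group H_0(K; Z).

Take the total order 0 < 1 on the vertex set. Then K (dimension 0) consists of the simplices:

  0-simplices (2): [0], [1]

giving chain groups C_0 ≅ Z^2.

Reading off H_k = ker ∂_k / im ∂_{k+1}:

  H_0: rank C_0 − rank ∂_1 = 2 − 0 = 2, and there is no ∂_1, so H_0 ≅ Z^2.

(K is a triangulation of a set of 2 points.)

H_0 = Z^2.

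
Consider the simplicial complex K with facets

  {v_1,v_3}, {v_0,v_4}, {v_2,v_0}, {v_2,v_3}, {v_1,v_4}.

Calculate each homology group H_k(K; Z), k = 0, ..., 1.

We work with the vertex ordering v_0 < v_1 < v_2 < v_3 < v_4. The simplices of K, each written with vertices in increasing order, are:

  0-simplices (5): [v_0], [v_1], [v_2], [v_3], [v_4]
  1-simplices (5): [v_0,v_2], [v_0,v_4], [v_1,v_3], [v_1,v_4], [v_2,v_3]

so the chain groups are C_0 ≅ Z^5, C_1 ≅ Z^5.

∂_1: C_1 → C_0 is given by ∂[p,q] = [q] − [p]. For instance
  ∂[v_2,v_3] = [v_3] − [v_2].
As a 5×5 matrix over Z this has rank 4, with invariant factors (1,1,1,1).

From H_k ≅ ker(∂_k) / im(∂_{k+1}) we obtain:

  H_0: rank C_0 − rank ∂_1 = 5 − 4 = 1, and the invariant factors of ∂_1 are all 1, so H_0 ≅ Z.
  H_1: rank ker ∂_1 − rank ∂_2 = (5 − 4) − 0 = 1, and there is no ∂_2, so H_1 ≅ Z.

As a check, the Euler characteristic is 5 − 5 = 0, which agrees with 1 − 1 = 0.
(K is a triangulation of the circle S^1.)

H_0 = Z,  H_1 = Z.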